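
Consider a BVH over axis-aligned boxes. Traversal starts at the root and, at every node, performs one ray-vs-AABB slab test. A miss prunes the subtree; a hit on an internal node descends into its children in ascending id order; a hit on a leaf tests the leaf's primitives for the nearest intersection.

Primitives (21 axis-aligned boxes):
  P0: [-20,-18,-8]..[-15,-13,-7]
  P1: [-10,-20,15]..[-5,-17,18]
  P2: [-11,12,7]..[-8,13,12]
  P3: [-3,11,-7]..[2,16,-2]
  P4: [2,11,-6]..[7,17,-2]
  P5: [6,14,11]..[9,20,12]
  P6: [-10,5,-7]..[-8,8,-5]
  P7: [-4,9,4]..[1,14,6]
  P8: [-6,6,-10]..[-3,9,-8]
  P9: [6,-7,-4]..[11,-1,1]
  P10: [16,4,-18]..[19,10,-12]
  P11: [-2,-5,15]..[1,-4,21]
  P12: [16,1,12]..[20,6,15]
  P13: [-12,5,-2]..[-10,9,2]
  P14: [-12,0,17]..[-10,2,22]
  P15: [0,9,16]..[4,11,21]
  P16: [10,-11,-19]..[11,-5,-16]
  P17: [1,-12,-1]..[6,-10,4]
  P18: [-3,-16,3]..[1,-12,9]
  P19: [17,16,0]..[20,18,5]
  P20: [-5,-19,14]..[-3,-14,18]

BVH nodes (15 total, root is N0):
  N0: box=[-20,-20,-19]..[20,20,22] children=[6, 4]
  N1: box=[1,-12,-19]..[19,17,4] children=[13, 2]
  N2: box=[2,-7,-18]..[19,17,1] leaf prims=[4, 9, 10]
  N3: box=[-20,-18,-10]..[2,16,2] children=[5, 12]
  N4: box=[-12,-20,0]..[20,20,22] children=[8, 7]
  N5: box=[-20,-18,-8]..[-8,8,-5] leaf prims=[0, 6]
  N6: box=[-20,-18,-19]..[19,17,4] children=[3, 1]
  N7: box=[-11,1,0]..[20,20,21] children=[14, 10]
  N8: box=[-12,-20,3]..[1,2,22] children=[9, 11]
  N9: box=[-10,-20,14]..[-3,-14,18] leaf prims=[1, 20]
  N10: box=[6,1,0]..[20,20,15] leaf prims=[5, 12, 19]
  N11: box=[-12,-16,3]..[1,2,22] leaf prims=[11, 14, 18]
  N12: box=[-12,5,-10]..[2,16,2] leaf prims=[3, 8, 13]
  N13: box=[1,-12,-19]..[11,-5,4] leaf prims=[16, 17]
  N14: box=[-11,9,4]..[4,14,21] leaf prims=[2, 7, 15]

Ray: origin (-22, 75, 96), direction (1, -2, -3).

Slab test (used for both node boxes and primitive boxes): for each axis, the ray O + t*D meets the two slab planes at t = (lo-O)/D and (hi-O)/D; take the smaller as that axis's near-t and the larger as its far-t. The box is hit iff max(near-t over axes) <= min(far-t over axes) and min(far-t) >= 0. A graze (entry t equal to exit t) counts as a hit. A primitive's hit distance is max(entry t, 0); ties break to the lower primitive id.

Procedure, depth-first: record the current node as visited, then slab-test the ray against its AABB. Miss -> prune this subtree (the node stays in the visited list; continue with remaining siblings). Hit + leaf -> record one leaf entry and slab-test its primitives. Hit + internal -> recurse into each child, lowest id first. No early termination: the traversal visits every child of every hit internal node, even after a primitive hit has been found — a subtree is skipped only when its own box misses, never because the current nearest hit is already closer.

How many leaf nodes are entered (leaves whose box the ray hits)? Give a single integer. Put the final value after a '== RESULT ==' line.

Trace the traversal:
N0 x:[2,42] y:[55/2,95/2] z:[74/3,115/3] -> hit [55/2,115/3], descend [4, 6]
  N4 x:[10,42] y:[55/2,95/2] z:[74/3,32] -> hit [55/2,32], descend [7, 8]
    N7 x:[11,42] y:[55/2,37] z:[25,32] -> hit [55/2,32], descend [10, 14]
      N10 x:[28,42] y:[55/2,37] z:[27,32] -> hit [28,32] leaf, test {P5@t=28, P12(miss), P19(miss)}
      N14 x:[11,26] y:[61/2,33] z:[25,92/3] -> miss, prune
    N8 x:[10,23] y:[73/2,95/2] z:[74/3,31] -> miss, prune
  N6 x:[2,41] y:[29,93/2] z:[92/3,115/3] -> hit [92/3,115/3], descend [1, 3]
    N1 x:[23,41] y:[29,87/2] z:[92/3,115/3] -> hit [92/3,115/3], descend [2, 13]
      N2 x:[24,41] y:[29,41] z:[95/3,38] -> hit [95/3,38] leaf, test {P4(miss), P9(miss), P10(miss)}
      N13 x:[23,33] y:[40,87/2] z:[92/3,115/3] -> miss, prune
    N3 x:[2,24] y:[59/2,93/2] z:[94/3,106/3] -> miss, prune

Summary -> nodes [0, 4, 7, 10, 14, 8, 6, 1, 2, 13, 3]; box-tests=11; leaf-entries=2; first=P5

== RESULT ==
2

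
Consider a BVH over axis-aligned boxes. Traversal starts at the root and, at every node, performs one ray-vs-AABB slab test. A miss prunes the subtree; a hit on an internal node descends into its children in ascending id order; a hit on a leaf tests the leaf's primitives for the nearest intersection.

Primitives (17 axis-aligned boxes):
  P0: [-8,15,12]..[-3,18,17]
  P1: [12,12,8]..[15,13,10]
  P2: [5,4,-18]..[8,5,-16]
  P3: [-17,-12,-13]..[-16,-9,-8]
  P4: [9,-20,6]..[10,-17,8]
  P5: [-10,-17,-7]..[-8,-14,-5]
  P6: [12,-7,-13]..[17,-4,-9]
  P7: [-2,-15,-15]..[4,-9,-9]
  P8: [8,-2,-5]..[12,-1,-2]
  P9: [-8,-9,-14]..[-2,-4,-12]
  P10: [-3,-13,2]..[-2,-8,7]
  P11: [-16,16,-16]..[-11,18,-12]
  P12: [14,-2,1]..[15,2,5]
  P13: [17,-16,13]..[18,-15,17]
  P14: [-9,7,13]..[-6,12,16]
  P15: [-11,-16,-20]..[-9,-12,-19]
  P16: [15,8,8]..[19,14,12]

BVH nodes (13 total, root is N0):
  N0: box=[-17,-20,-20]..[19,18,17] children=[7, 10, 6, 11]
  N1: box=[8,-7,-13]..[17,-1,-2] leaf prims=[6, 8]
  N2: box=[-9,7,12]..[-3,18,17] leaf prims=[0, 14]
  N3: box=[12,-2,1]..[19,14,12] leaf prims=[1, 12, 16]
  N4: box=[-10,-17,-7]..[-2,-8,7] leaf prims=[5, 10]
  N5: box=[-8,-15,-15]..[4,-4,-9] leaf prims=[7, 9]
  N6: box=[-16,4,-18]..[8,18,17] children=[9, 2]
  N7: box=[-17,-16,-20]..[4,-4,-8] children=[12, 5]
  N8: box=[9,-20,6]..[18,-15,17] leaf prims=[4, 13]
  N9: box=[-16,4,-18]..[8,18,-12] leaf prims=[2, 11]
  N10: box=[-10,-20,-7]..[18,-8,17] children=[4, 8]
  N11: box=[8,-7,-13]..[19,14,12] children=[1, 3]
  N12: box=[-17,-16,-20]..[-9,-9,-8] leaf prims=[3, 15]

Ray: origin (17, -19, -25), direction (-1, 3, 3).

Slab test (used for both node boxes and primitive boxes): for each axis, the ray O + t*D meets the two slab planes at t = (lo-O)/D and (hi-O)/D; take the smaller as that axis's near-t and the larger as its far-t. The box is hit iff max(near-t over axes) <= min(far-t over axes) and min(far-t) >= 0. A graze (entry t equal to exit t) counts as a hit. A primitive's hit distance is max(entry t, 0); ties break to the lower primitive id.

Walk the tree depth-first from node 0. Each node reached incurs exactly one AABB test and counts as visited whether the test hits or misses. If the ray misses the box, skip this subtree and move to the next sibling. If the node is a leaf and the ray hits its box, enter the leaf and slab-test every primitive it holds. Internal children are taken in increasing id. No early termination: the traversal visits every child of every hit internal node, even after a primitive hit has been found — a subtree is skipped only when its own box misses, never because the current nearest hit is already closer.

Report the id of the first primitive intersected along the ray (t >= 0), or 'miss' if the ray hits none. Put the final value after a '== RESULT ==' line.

Trace the traversal:
N0 x:[-2,34] y:[-1/3,37/3] z:[5/3,14] -> hit [5/3,37/3], descend [6, 7, 10, 11]
  N6 x:[9,33] y:[23/3,37/3] z:[7/3,14] -> hit [9,37/3], descend [2, 9]
    N2 x:[20,26] y:[26/3,37/3] z:[37/3,14] -> miss, prune
    N9 x:[9,33] y:[23/3,37/3] z:[7/3,13/3] -> miss, prune
  N7 x:[13,34] y:[1,5] z:[5/3,17/3] -> miss, prune
  N10 x:[-1,27] y:[-1/3,11/3] z:[6,14] -> miss, prune
  N11 x:[-2,9] y:[4,11] z:[4,37/3] -> hit [4,9], descend [1, 3]
    N1 x:[0,9] y:[4,6] z:[4,23/3] -> hit [4,6] leaf, test {P6@t=4, P8(miss)}
    N3 x:[-2,5] y:[17/3,11] z:[26/3,37/3] -> miss, prune

order=[0, 6, 2, 9, 7, 10, 11, 1, 3]  |boxes|=9  |leaves|=1  hit=P6

== RESULT ==
6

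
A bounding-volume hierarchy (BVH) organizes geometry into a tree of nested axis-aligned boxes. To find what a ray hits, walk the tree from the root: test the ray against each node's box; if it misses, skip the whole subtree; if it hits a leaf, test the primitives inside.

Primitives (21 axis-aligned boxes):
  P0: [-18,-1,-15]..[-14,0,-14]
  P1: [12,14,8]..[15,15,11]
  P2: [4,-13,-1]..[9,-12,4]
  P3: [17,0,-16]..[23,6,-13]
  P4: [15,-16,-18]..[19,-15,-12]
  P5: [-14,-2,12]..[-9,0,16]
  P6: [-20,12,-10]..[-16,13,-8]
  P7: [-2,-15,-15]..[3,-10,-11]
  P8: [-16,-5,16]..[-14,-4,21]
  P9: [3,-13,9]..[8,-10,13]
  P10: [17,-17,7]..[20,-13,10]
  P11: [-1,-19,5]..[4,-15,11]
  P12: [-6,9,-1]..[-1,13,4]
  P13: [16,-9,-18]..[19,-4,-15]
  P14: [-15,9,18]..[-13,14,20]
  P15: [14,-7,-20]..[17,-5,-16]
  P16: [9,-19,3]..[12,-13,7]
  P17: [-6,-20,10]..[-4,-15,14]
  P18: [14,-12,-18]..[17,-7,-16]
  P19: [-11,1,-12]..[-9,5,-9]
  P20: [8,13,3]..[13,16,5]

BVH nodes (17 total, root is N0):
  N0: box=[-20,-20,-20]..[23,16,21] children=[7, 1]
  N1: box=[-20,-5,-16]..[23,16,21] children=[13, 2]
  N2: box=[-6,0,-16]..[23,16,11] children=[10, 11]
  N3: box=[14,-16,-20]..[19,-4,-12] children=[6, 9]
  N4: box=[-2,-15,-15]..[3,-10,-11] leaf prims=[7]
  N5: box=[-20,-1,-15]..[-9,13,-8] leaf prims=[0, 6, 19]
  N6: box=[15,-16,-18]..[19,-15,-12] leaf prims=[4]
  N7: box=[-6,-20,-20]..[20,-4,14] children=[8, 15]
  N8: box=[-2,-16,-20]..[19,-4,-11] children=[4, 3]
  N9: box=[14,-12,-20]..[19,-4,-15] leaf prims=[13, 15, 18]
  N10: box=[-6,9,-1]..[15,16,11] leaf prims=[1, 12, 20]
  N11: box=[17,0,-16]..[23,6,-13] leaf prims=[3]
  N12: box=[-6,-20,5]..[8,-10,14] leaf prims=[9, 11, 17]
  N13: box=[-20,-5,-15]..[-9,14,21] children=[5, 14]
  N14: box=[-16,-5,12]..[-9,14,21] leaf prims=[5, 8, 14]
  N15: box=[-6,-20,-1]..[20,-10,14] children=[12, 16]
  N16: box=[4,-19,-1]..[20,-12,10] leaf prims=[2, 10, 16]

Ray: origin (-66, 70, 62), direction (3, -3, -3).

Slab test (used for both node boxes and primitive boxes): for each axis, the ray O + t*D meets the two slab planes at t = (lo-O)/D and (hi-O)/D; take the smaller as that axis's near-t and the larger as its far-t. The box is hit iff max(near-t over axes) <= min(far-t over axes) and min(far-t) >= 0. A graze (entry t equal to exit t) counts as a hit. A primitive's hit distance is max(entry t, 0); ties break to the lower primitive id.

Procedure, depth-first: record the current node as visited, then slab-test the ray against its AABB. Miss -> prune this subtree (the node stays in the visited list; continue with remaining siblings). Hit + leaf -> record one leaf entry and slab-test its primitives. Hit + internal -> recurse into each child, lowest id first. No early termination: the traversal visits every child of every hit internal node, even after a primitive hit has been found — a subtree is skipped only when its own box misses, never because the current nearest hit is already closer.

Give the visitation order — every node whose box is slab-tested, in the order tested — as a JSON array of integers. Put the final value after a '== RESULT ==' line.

Traverse from the root:
N0 x:[46/3,89/3] y:[18,30] z:[41/3,82/3] -> hit [18,82/3], descend [1, 7]
  N1 x:[46/3,89/3] y:[18,25] z:[41/3,26] -> hit [18,25], descend [2, 13]
    N2 x:[20,89/3] y:[18,70/3] z:[17,26] -> hit [20,70/3], descend [10, 11]
      N10 x:[20,27] y:[18,61/3] z:[17,21] -> hit [20,61/3] leaf, test {P1(miss), P12@t=20, P20(miss)}
      N11 x:[83/3,89/3] y:[64/3,70/3] z:[25,26] -> miss, prune
    N13 x:[46/3,19] y:[56/3,25] z:[41/3,77/3] -> hit [56/3,19], descend [5, 14]
      N5 x:[46/3,19] y:[19,71/3] z:[70/3,77/3] -> miss, prune
      N14 x:[50/3,19] y:[56/3,25] z:[41/3,50/3] -> miss, prune
  N7 x:[20,86/3] y:[74/3,30] z:[16,82/3] -> hit [74/3,82/3], descend [8, 15]
    N8 x:[64/3,85/3] y:[74/3,86/3] z:[73/3,82/3] -> hit [74/3,82/3], descend [3, 4]
      N3 x:[80/3,85/3] y:[74/3,86/3] z:[74/3,82/3] -> hit [80/3,82/3], descend [6, 9]
        N6 x:[27,85/3] y:[85/3,86/3] z:[74/3,80/3] -> miss, prune
        N9 x:[80/3,85/3] y:[74/3,82/3] z:[77/3,82/3] -> hit [80/3,82/3] leaf, test {P13(miss), P15(miss), P18@t=80/3}
      N4 x:[64/3,23] y:[80/3,85/3] z:[73/3,77/3] -> miss, prune
    N15 x:[20,86/3] y:[80/3,30] z:[16,21] -> miss, prune

order=[0, 1, 2, 10, 11, 13, 5, 14, 7, 8, 3, 6, 9, 4, 15]  |boxes|=15  |leaves|=2  hit=P12

== RESULT ==
[0, 1, 2, 10, 11, 13, 5, 14, 7, 8, 3, 6, 9, 4, 15]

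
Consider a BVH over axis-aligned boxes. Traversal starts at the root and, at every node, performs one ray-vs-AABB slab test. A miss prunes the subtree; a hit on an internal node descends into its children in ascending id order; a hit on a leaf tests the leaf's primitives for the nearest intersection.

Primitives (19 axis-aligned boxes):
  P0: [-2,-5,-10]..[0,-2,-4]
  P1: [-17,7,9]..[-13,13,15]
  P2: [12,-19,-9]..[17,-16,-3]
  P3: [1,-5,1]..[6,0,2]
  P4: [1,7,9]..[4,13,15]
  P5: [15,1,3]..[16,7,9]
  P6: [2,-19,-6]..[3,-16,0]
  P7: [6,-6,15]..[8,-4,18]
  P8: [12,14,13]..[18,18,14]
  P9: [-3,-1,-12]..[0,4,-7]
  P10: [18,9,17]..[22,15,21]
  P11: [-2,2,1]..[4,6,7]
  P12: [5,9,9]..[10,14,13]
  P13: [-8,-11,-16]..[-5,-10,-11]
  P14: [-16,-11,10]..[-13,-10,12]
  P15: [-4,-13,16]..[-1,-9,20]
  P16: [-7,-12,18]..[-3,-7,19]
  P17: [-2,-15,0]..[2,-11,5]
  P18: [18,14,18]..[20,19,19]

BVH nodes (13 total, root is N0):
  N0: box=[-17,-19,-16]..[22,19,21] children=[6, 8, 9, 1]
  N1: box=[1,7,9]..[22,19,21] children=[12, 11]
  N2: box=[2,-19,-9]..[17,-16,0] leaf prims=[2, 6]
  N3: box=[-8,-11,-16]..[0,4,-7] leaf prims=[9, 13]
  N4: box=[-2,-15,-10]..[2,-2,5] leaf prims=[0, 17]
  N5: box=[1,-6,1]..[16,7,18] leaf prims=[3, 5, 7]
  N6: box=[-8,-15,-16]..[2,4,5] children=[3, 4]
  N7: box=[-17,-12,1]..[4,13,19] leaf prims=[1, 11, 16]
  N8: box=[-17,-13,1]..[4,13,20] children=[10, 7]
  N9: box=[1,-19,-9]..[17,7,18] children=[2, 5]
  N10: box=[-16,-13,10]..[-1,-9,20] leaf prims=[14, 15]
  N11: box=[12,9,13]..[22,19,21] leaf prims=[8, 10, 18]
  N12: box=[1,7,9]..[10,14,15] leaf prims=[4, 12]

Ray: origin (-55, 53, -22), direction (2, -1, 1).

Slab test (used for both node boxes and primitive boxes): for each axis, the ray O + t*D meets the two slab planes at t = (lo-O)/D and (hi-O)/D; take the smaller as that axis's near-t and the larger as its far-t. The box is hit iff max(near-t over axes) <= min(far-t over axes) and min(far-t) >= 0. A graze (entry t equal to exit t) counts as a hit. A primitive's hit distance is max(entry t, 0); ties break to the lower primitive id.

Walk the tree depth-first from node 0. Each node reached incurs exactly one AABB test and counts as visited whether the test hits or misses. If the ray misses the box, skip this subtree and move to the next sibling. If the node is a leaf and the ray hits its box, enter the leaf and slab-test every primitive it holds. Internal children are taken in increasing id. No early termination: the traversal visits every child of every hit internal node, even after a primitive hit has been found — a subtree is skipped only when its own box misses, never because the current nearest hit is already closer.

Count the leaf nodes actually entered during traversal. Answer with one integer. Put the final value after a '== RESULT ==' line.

Walk:
N0 x:[19,77/2] y:[34,72] z:[6,43] -> hit [34,77/2], descend [1, 6, 8, 9]
  N1 x:[28,77/2] y:[34,46] z:[31,43] -> hit [34,77/2], descend [11, 12]
    N11 x:[67/2,77/2] y:[34,44] z:[35,43] -> hit [35,77/2] leaf, test {P8@t=35, P10(miss), P18(miss)}
    N12 x:[28,65/2] y:[39,46] z:[31,37] -> miss, prune
  N6 x:[47/2,57/2] y:[49,68] z:[6,27] -> miss, prune
  N8 x:[19,59/2] y:[40,66] z:[23,42] -> miss, prune
  N9 x:[28,36] y:[46,72] z:[13,40] -> miss, prune

7 AABB tests over nodes [0, 1, 11, 12, 6, 8, 9]; 1 leaf entered; closest P8.

== RESULT ==
1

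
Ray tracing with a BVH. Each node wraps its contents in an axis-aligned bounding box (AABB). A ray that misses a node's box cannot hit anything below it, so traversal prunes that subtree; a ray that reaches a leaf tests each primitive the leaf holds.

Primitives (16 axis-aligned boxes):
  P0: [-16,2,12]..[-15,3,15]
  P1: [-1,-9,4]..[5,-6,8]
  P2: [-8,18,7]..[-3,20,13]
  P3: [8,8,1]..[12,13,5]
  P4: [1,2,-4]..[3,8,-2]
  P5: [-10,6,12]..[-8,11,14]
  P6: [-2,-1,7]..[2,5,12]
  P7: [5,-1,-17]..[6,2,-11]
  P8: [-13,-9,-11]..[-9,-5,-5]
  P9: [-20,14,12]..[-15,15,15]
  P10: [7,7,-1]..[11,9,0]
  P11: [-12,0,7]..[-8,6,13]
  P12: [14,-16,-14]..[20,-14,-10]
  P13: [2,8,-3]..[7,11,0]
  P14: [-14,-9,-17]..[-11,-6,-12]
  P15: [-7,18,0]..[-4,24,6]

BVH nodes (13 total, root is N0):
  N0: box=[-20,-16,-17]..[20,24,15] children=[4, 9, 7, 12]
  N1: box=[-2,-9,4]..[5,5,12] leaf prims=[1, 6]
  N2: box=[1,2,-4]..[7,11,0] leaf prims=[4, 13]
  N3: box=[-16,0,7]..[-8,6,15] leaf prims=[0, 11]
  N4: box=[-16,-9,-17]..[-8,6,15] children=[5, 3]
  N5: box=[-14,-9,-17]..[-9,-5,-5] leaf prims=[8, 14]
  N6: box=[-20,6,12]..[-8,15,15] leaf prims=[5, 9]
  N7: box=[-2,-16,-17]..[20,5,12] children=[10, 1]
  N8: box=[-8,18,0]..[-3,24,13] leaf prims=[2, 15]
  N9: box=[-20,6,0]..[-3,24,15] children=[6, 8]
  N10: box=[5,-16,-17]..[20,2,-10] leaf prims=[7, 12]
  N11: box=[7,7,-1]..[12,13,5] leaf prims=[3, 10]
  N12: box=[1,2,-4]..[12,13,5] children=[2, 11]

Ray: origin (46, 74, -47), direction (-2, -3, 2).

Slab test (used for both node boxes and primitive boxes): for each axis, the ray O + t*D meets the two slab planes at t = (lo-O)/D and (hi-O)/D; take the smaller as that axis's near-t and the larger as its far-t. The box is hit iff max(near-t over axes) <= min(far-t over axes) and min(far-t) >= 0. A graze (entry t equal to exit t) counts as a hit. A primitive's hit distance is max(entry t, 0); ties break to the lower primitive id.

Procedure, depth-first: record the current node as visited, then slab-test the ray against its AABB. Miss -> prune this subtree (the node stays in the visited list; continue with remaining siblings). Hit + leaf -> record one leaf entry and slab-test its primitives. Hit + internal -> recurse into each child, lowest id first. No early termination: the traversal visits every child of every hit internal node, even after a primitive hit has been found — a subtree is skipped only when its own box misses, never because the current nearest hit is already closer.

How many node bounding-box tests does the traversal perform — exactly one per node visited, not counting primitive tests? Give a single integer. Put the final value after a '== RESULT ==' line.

Walk:
N0 x:[13,33] y:[50/3,30] z:[15,31] -> hit [50/3,30], descend [4, 7, 9, 12]
  N4 x:[27,31] y:[68/3,83/3] z:[15,31] -> hit [27,83/3], descend [3, 5]
    N3 x:[27,31] y:[68/3,74/3] z:[27,31] -> miss, prune
    N5 x:[55/2,30] y:[79/3,83/3] z:[15,21] -> miss, prune
  N7 x:[13,24] y:[23,30] z:[15,59/2] -> hit [23,24], descend [1, 10]
    N1 x:[41/2,24] y:[23,83/3] z:[51/2,59/2] -> miss, prune
    N10 x:[13,41/2] y:[24,30] z:[15,37/2] -> miss, prune
  N9 x:[49/2,33] y:[50/3,68/3] z:[47/2,31] -> miss, prune
  N12 x:[17,45/2] y:[61/3,24] z:[43/2,26] -> hit [43/2,45/2], descend [2, 11]
    N2 x:[39/2,45/2] y:[21,24] z:[43/2,47/2] -> hit [43/2,45/2] leaf, test {P4@t=22, P13@t=22}
    N11 x:[17,39/2] y:[61/3,67/3] z:[23,26] -> miss, prune

Visited [0, 4, 3, 5, 7, 1, 10, 9, 12, 2, 11]. Tests: 11 box, 1 leaf. Nearest: P4.

== RESULT ==
11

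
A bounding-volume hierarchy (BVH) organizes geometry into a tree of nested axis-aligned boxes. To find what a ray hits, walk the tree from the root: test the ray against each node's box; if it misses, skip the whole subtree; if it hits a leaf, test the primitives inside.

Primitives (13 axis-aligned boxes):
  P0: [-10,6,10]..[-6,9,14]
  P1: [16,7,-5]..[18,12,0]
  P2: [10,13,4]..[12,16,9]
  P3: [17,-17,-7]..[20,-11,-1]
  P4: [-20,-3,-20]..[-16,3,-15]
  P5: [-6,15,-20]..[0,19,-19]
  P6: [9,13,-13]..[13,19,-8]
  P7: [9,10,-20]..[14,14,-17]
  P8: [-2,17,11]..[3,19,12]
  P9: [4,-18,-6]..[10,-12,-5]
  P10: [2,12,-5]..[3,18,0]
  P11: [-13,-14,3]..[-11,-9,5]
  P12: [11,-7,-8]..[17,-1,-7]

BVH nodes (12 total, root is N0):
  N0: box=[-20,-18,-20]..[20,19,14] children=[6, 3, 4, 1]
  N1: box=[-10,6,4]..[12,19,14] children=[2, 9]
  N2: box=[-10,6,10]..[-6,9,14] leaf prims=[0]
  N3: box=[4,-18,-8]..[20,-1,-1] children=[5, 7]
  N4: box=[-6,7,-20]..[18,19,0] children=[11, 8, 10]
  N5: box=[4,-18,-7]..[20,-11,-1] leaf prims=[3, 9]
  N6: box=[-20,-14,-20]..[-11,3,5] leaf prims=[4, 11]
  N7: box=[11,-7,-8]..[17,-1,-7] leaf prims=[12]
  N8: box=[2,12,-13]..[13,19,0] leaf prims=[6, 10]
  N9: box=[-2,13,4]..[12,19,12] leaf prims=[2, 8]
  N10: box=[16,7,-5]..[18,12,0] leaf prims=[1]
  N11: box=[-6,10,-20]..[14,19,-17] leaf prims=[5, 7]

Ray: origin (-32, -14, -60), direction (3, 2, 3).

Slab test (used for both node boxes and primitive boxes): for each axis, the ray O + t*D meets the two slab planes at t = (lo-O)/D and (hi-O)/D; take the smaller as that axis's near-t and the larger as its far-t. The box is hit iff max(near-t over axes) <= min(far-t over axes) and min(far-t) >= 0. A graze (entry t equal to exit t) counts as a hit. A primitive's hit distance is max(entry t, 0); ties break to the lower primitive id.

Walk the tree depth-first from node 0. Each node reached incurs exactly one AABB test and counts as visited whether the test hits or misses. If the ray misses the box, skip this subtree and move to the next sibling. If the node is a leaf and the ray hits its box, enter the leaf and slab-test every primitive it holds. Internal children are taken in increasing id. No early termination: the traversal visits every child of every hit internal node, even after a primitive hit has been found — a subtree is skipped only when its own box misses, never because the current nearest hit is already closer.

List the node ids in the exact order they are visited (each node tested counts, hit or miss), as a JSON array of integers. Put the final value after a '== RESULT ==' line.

Trace the traversal:
N0 x:[4,52/3] y:[-2,33/2] z:[40/3,74/3] -> hit [40/3,33/2], descend [1, 3, 4, 6]
  N1 x:[22/3,44/3] y:[10,33/2] z:[64/3,74/3] -> miss, prune
  N3 x:[12,52/3] y:[-2,13/2] z:[52/3,59/3] -> miss, prune
  N4 x:[26/3,50/3] y:[21/2,33/2] z:[40/3,20] -> hit [40/3,33/2], descend [8, 10, 11]
    N8 x:[34/3,15] y:[13,33/2] z:[47/3,20] -> miss, prune
    N10 x:[16,50/3] y:[21/2,13] z:[55/3,20] -> miss, prune
    N11 x:[26/3,46/3] y:[12,33/2] z:[40/3,43/3] -> hit [40/3,43/3] leaf, test {P5(miss), P7@t=41/3}
  N6 x:[4,7] y:[0,17/2] z:[40/3,65/3] -> miss, prune

8 AABB tests over nodes [0, 1, 3, 4, 8, 10, 11, 6]; 1 leaf entered; closest P7.

== RESULT ==
[0, 1, 3, 4, 8, 10, 11, 6]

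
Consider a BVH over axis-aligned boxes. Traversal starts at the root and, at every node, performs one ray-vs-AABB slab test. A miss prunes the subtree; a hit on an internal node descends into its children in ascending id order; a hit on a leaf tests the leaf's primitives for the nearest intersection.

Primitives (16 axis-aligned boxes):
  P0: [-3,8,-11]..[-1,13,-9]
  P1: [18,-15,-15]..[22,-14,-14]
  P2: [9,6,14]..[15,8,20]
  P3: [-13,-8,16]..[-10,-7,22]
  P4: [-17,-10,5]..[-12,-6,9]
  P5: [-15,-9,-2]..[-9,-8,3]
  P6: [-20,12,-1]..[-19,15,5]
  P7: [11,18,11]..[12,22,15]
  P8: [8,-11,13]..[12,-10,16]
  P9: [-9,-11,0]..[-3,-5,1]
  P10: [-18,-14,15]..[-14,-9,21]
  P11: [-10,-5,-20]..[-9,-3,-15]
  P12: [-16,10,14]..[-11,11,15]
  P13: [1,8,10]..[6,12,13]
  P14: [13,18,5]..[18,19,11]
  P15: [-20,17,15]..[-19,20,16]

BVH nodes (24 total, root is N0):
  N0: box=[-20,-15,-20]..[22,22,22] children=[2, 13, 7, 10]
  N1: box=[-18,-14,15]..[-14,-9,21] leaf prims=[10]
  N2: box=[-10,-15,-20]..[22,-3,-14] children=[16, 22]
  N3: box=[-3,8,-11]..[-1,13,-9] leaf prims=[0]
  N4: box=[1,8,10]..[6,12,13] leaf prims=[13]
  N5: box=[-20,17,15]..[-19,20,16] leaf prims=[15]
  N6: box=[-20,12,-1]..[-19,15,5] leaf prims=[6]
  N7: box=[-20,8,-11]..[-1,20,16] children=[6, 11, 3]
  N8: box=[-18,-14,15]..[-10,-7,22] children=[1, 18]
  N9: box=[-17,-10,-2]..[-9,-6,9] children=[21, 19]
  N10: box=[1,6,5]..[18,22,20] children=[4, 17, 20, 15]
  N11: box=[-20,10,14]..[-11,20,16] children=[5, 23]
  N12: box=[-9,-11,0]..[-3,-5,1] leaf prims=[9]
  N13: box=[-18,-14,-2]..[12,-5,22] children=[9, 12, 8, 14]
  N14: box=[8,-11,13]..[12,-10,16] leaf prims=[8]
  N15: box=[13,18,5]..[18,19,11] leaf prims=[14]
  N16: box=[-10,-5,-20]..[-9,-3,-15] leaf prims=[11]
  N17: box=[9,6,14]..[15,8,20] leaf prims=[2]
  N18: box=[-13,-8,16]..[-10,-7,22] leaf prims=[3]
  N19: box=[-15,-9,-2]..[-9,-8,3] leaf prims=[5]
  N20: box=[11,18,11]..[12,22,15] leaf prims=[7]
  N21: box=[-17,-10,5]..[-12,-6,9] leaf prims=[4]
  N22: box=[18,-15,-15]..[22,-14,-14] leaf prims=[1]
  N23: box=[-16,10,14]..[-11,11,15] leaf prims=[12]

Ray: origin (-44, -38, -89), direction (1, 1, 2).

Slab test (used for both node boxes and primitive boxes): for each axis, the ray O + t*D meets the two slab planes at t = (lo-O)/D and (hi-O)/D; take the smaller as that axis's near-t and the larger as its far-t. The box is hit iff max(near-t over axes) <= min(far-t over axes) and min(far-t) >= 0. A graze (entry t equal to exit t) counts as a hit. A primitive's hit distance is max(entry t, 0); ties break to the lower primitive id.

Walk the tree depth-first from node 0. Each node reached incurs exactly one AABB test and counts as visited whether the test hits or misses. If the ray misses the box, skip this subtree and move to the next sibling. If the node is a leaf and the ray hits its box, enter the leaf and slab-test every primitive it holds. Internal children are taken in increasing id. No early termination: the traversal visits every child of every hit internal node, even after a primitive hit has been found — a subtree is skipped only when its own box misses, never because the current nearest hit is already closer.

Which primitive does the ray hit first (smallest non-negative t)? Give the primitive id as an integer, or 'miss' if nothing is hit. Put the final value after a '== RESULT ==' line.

Traverse from the root:
N0 x:[24,66] y:[23,60] z:[69/2,111/2] -> hit [69/2,111/2], descend [2, 7, 10, 13]
  N2 x:[34,66] y:[23,35] z:[69/2,75/2] -> hit [69/2,35], descend [16, 22]
    N16 x:[34,35] y:[33,35] z:[69/2,37] -> hit [69/2,35] leaf, test {P11@t=69/2}
    N22 x:[62,66] y:[23,24] z:[37,75/2] -> miss, prune
  N7 x:[24,43] y:[46,58] z:[39,105/2] -> miss, prune
  N10 x:[45,62] y:[44,60] z:[47,109/2] -> hit [47,109/2], descend [4, 15, 17, 20]
    N4 x:[45,50] y:[46,50] z:[99/2,51] -> hit [99/2,50] leaf, test {P13@t=99/2}
    N15 x:[57,62] y:[56,57] z:[47,50] -> miss, prune
    N17 x:[53,59] y:[44,46] z:[103/2,109/2] -> miss, prune
    N20 x:[55,56] y:[56,60] z:[50,52] -> miss, prune
  N13 x:[26,56] y:[24,33] z:[87/2,111/2] -> miss, prune

11 AABB tests over nodes [0, 2, 16, 22, 7, 10, 4, 15, 17, 20, 13]; 2 leaves entered; closest P11.

== RESULT ==
11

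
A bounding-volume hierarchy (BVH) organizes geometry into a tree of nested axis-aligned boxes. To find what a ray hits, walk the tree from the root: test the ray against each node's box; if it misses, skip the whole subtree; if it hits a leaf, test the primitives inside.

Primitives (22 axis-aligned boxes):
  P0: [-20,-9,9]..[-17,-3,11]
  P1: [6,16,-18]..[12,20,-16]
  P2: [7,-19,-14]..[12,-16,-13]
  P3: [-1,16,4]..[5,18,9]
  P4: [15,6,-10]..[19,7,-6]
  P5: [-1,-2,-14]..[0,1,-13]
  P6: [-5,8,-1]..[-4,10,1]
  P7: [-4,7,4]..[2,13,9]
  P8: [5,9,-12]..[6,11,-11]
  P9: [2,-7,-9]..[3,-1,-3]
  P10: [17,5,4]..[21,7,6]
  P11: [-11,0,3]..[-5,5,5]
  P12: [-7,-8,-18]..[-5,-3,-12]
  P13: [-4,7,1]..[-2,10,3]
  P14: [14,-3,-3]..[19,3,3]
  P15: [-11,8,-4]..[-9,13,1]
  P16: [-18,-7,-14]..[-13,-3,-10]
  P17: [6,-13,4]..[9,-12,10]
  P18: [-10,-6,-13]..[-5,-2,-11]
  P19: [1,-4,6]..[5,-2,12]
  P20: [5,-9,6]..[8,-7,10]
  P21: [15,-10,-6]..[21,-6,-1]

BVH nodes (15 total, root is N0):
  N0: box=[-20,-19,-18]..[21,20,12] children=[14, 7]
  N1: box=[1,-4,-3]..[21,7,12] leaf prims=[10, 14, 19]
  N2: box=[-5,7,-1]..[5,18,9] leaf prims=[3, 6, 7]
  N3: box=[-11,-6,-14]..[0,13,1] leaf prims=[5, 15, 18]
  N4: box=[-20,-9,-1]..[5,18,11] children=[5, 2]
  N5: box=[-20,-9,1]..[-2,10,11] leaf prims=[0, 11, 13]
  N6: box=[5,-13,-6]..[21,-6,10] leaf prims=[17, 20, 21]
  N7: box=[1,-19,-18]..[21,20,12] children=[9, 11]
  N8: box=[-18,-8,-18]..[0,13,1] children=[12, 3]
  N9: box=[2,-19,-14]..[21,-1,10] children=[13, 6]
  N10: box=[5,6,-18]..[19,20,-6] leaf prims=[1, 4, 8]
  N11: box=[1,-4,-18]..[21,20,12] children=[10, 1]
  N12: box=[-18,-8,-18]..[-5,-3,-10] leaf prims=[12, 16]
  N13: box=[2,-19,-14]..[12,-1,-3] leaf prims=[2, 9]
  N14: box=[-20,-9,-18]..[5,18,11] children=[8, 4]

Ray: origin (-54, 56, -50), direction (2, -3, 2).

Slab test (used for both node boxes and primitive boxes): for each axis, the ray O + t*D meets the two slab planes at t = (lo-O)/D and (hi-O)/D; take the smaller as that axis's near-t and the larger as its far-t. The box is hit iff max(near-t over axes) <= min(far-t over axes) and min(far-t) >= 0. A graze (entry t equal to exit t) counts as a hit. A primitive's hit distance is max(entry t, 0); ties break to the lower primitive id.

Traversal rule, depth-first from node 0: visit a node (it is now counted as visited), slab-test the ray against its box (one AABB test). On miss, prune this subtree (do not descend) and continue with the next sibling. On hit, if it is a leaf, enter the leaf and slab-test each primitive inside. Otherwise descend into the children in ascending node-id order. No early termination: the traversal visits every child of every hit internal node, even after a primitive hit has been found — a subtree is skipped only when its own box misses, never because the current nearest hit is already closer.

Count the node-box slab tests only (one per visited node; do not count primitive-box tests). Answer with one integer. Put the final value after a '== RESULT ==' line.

Walk:
N0 x:[17,75/2] y:[12,25] z:[16,31] -> hit [17,25], descend [7, 14]
  N7 x:[55/2,75/2] y:[12,25] z:[16,31] -> miss, prune
  N14 x:[17,59/2] y:[38/3,65/3] z:[16,61/2] -> hit [17,65/3], descend [4, 8]
    N4 x:[17,59/2] y:[38/3,65/3] z:[49/2,61/2] -> miss, prune
    N8 x:[18,27] y:[43/3,64/3] z:[16,51/2] -> hit [18,64/3], descend [3, 12]
      N3 x:[43/2,27] y:[43/3,62/3] z:[18,51/2] -> miss, prune
      N12 x:[18,49/2] y:[59/3,64/3] z:[16,20] -> hit [59/3,20] leaf, test {P12(miss), P16@t=59/3}

order=[0, 7, 14, 4, 8, 3, 12]  |boxes|=7  |leaves|=1  hit=P16

== RESULT ==
7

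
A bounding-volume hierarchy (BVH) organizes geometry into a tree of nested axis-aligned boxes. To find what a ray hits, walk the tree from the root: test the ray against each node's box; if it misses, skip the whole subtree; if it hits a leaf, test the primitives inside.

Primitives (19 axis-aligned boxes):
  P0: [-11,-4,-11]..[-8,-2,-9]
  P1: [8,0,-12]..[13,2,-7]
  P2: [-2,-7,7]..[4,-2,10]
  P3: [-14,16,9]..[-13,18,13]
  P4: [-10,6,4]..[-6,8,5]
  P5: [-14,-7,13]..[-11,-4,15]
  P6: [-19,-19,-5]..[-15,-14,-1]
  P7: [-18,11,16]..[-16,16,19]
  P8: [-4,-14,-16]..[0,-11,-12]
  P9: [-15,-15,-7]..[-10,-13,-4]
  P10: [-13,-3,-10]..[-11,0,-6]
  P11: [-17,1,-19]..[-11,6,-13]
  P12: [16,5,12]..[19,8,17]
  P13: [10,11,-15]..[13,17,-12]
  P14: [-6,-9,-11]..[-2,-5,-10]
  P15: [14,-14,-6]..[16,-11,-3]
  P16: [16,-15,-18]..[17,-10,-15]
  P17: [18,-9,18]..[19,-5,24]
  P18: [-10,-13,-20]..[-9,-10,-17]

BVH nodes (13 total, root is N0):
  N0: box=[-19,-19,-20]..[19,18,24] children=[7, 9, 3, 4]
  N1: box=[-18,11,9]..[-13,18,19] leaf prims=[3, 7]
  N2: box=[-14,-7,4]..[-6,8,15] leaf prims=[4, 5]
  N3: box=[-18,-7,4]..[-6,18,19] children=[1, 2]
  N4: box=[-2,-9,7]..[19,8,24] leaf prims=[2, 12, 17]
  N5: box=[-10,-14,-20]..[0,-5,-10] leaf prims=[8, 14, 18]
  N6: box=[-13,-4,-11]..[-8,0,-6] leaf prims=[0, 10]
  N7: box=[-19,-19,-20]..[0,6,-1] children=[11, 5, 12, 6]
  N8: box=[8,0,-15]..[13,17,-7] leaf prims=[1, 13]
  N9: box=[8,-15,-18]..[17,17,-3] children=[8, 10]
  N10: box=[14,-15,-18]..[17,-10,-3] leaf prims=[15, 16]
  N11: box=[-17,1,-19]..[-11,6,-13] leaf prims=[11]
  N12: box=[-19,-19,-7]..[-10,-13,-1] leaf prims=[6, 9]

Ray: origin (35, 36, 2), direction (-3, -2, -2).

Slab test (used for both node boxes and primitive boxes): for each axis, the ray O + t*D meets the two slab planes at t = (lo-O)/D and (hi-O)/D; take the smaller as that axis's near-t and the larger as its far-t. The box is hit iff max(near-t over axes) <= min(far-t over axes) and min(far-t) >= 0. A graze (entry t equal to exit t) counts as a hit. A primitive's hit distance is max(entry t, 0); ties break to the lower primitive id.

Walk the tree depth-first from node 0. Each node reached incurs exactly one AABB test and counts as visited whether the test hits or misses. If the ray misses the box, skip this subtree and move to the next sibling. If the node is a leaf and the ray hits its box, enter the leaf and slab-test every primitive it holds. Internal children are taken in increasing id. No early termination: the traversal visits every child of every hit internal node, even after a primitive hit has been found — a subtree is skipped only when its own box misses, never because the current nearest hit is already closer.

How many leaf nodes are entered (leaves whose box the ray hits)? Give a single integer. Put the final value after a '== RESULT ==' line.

Trace the traversal:
N0 x:[16/3,18] y:[9,55/2] z:[-11,11] -> hit [9,11], descend [3, 4, 7, 9]
  N3 x:[41/3,53/3] y:[9,43/2] z:[-17/2,-1] -> miss, prune
  N4 x:[16/3,37/3] y:[14,45/2] z:[-11,-5/2] -> miss, prune
  N7 x:[35/3,18] y:[15,55/2] z:[3/2,11] -> miss, prune
  N9 x:[6,9] y:[19/2,51/2] z:[5/2,10] -> miss, prune

Visited [0, 3, 4, 7, 9]. Tests: 5 box, 0 leaf. Nearest: miss.

== RESULT ==
0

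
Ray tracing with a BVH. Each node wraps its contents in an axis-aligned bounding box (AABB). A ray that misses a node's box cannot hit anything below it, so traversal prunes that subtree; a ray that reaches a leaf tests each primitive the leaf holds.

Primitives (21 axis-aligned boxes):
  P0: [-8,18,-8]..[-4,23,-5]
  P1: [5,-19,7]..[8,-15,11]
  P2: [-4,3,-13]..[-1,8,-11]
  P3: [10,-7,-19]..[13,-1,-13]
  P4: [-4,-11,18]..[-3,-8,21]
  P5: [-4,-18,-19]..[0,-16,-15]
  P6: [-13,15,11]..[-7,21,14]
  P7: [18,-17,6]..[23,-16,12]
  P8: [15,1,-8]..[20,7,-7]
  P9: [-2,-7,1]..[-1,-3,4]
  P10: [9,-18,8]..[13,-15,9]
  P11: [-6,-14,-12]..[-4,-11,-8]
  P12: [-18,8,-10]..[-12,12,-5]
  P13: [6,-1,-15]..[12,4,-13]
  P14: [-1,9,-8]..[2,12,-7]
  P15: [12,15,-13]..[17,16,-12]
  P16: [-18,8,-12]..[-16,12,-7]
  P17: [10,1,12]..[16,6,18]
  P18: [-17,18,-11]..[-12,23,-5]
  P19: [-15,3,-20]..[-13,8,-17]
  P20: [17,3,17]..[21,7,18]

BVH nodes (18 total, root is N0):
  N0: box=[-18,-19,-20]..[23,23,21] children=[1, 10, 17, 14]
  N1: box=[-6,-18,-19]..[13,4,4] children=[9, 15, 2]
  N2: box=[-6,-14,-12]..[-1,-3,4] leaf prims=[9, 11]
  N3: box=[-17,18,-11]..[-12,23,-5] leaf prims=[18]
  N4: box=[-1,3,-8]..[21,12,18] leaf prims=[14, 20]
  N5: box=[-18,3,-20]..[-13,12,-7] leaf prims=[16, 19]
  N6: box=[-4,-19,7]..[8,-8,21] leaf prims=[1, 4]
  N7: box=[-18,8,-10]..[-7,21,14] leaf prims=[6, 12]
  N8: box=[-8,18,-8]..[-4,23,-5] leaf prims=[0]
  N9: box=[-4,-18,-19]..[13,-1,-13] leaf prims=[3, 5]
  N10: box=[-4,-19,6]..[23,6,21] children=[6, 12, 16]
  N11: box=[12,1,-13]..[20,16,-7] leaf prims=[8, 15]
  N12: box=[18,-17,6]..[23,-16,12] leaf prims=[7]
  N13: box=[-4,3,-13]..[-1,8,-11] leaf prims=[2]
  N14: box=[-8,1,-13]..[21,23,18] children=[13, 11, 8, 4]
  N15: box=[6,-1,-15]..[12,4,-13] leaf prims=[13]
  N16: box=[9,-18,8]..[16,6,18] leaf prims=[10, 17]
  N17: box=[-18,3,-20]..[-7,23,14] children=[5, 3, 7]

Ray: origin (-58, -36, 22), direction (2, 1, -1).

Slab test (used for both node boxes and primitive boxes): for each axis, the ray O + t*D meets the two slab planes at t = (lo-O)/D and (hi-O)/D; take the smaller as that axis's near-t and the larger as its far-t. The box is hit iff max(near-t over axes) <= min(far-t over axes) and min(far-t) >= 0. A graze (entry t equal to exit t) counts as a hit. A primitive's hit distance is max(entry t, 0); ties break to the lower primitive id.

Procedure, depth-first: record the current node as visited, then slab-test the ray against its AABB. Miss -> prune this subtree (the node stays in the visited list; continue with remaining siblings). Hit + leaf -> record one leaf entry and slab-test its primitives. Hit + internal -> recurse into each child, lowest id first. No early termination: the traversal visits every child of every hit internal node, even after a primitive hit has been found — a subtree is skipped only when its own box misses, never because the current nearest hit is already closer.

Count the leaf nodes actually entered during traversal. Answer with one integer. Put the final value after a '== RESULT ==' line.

Trace the traversal:
N0 x:[20,81/2] y:[17,59] z:[1,42] -> hit [20,81/2], descend [1, 10, 14, 17]
  N1 x:[26,71/2] y:[18,40] z:[18,41] -> hit [26,71/2], descend [2, 9, 15]
    N2 x:[26,57/2] y:[22,33] z:[18,34] -> hit [26,57/2] leaf, test {P9(miss), P11(miss)}
    N9 x:[27,71/2] y:[18,35] z:[35,41] -> hit [35,35] leaf, test {P3@t=35, P5(miss)}
    N15 x:[32,35] y:[35,40] z:[35,37] -> hit [35,35] leaf, test {P13@t=35}
  N10 x:[27,81/2] y:[17,42] z:[1,16] -> miss, prune
  N14 x:[25,79/2] y:[37,59] z:[4,35] -> miss, prune
  N17 x:[20,51/2] y:[39,59] z:[8,42] -> miss, prune

Summary -> nodes [0, 1, 2, 9, 15, 10, 14, 17]; box-tests=8; leaf-entries=3; first=P3

== RESULT ==
3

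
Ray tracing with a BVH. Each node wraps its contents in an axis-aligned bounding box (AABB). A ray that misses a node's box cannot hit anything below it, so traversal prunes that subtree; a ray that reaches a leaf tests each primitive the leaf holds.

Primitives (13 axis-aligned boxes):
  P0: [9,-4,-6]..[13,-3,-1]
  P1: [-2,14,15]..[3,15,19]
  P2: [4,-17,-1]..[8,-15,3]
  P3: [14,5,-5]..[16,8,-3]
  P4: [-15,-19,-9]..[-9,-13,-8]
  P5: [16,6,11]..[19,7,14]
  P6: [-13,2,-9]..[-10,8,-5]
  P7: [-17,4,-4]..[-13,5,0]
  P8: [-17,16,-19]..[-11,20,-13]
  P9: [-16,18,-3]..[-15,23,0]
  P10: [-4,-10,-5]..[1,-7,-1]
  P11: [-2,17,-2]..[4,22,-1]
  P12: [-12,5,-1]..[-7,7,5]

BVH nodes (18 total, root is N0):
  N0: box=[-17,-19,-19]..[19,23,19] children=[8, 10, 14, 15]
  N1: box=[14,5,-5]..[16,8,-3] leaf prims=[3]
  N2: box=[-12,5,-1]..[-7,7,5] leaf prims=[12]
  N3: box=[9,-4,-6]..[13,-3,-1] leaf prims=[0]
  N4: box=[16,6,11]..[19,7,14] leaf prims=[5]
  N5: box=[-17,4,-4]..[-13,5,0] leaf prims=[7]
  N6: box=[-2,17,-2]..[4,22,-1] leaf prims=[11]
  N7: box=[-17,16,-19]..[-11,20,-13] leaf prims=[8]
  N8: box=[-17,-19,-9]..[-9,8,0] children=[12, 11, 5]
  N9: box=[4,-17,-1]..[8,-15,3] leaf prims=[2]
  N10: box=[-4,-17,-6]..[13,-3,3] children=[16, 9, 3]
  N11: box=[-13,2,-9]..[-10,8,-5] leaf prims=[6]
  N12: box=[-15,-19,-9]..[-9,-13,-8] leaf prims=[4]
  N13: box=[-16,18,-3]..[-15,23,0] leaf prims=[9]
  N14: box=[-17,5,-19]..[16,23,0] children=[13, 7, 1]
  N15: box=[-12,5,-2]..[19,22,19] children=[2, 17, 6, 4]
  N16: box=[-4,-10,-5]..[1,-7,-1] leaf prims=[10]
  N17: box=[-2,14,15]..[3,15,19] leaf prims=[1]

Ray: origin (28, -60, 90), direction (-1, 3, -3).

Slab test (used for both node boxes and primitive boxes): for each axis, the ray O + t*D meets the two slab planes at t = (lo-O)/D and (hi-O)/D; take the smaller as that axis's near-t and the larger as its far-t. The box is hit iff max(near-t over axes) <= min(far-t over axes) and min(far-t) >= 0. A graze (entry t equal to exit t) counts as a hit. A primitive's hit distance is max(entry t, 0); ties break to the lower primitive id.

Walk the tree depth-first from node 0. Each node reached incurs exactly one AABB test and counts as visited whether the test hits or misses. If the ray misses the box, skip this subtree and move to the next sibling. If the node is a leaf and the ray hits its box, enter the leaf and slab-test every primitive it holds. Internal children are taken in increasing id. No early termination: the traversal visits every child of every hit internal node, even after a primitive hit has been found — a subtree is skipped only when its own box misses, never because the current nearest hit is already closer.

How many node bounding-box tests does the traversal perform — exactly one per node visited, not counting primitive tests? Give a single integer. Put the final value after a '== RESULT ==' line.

Walk:
N0 x:[9,45] y:[41/3,83/3] z:[71/3,109/3] -> hit [71/3,83/3], descend [8, 10, 14, 15]
  N8 x:[37,45] y:[41/3,68/3] z:[30,33] -> miss, prune
  N10 x:[15,32] y:[43/3,19] z:[29,32] -> miss, prune
  N14 x:[12,45] y:[65/3,83/3] z:[30,109/3] -> miss, prune
  N15 x:[9,40] y:[65/3,82/3] z:[71/3,92/3] -> hit [71/3,82/3], descend [2, 4, 6, 17]
    N2 x:[35,40] y:[65/3,67/3] z:[85/3,91/3] -> miss, prune
    N4 x:[9,12] y:[22,67/3] z:[76/3,79/3] -> miss, prune
    N6 x:[24,30] y:[77/3,82/3] z:[91/3,92/3] -> miss, prune
    N17 x:[25,30] y:[74/3,25] z:[71/3,25] -> hit [25,25] leaf, test {P1@t=25}

Summary -> nodes [0, 8, 10, 14, 15, 2, 4, 6, 17]; box-tests=9; leaf-entries=1; first=P1

== RESULT ==
9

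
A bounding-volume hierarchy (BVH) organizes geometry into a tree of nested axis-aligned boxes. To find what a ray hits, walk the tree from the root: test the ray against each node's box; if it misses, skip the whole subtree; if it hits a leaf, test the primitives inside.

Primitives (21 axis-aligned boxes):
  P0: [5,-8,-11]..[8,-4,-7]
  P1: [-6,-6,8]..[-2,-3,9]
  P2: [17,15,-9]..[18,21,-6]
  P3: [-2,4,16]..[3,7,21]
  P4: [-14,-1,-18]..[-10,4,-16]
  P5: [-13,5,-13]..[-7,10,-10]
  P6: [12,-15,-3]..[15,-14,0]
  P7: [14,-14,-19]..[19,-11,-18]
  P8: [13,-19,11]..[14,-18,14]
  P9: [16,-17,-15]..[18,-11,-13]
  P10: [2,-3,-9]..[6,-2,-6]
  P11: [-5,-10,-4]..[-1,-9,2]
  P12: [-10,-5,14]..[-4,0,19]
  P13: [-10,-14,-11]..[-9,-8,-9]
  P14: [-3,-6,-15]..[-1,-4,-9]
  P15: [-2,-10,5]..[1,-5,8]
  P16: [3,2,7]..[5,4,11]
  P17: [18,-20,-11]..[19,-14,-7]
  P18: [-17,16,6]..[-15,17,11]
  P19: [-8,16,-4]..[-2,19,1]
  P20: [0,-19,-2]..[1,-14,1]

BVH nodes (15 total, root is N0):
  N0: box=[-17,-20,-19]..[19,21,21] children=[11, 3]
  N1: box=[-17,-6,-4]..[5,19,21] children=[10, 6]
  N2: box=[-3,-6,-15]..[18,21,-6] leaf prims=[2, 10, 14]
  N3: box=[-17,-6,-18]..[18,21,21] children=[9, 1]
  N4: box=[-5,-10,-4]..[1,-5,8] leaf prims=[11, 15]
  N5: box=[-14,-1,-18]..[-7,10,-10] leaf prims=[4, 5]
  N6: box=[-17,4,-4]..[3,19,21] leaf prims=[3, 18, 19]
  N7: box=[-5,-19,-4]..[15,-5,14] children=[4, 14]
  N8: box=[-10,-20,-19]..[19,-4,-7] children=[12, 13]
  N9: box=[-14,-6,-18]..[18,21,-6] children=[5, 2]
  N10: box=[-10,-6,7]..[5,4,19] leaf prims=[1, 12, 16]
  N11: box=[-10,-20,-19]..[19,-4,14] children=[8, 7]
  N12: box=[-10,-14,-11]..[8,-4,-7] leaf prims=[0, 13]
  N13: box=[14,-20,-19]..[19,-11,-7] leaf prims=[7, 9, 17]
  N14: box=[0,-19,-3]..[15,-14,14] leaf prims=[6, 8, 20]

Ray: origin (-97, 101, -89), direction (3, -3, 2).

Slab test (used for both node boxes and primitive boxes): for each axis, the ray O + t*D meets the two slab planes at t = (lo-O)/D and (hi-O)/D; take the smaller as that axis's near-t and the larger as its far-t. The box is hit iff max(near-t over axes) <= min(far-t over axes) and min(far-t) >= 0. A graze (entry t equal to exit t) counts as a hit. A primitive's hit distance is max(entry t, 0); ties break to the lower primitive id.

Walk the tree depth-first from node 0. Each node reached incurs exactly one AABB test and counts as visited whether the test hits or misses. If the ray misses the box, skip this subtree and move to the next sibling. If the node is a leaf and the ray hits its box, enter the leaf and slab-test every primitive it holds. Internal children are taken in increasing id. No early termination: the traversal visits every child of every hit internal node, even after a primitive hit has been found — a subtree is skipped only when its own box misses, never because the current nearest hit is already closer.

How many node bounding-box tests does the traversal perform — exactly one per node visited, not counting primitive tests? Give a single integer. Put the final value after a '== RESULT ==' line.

Traverse from the root:
N0 x:[80/3,116/3] y:[80/3,121/3] z:[35,55] -> hit [35,116/3], descend [3, 11]
  N3 x:[80/3,115/3] y:[80/3,107/3] z:[71/2,55] -> hit [71/2,107/3], descend [1, 9]
    N1 x:[80/3,34] y:[82/3,107/3] z:[85/2,55] -> miss, prune
    N9 x:[83/3,115/3] y:[80/3,107/3] z:[71/2,83/2] -> hit [71/2,107/3], descend [2, 5]
      N2 x:[94/3,115/3] y:[80/3,107/3] z:[37,83/2] -> miss, prune
      N5 x:[83/3,30] y:[91/3,34] z:[71/2,79/2] -> miss, prune
  N11 x:[29,116/3] y:[35,121/3] z:[35,103/2] -> hit [35,116/3], descend [7, 8]
    N7 x:[92/3,112/3] y:[106/3,40] z:[85/2,103/2] -> miss, prune
    N8 x:[29,116/3] y:[35,121/3] z:[35,41] -> hit [35,116/3], descend [12, 13]
      N12 x:[29,35] y:[35,115/3] z:[39,41] -> miss, prune
      N13 x:[37,116/3] y:[112/3,121/3] z:[35,41] -> hit [112/3,116/3] leaf, test {P7(miss), P9@t=113/3, P17(miss)}

Summary -> nodes [0, 3, 1, 9, 2, 5, 11, 7, 8, 12, 13]; box-tests=11; leaf-entries=1; first=P9

== RESULT ==
11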